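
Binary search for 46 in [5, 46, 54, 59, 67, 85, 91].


Step 1: lo=0, hi=6, mid=3, val=59
Step 2: lo=0, hi=2, mid=1, val=46

Found at index 1


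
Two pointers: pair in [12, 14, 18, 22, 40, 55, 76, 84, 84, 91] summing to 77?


lo=0(12)+hi=9(91)=103
lo=0(12)+hi=8(84)=96
lo=0(12)+hi=7(84)=96
lo=0(12)+hi=6(76)=88
lo=0(12)+hi=5(55)=67
lo=1(14)+hi=5(55)=69
lo=2(18)+hi=5(55)=73
lo=3(22)+hi=5(55)=77

Yes: 22+55=77


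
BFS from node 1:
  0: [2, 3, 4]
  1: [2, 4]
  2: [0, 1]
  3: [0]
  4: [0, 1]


Visit 1, enqueue [2, 4]
Visit 2, enqueue [0]
Visit 4, enqueue []
Visit 0, enqueue [3]
Visit 3, enqueue []

BFS order: [1, 2, 4, 0, 3]


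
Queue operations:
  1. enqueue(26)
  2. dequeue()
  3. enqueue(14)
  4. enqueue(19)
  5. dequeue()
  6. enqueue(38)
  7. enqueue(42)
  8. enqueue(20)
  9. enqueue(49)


enqueue(26) -> [26]
dequeue()->26, []
enqueue(14) -> [14]
enqueue(19) -> [14, 19]
dequeue()->14, [19]
enqueue(38) -> [19, 38]
enqueue(42) -> [19, 38, 42]
enqueue(20) -> [19, 38, 42, 20]
enqueue(49) -> [19, 38, 42, 20, 49]

Final queue: [19, 38, 42, 20, 49]


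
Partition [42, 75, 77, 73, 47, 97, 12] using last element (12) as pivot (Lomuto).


Pivot: 12
Place pivot at 0: [12, 75, 77, 73, 47, 97, 42]

Partitioned: [12, 75, 77, 73, 47, 97, 42]


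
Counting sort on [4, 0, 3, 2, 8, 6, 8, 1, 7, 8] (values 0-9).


Input: [4, 0, 3, 2, 8, 6, 8, 1, 7, 8]
Counts: [1, 1, 1, 1, 1, 0, 1, 1, 3, 0]

Sorted: [0, 1, 2, 3, 4, 6, 7, 8, 8, 8]


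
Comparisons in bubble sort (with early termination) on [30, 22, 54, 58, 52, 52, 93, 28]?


Algorithm: bubble sort (with early termination)
Input: [30, 22, 54, 58, 52, 52, 93, 28]
Sorted: [22, 28, 30, 52, 52, 54, 58, 93]

28


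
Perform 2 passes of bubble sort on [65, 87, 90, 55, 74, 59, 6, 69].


Initial: [65, 87, 90, 55, 74, 59, 6, 69]
Pass 1: [65, 87, 55, 74, 59, 6, 69, 90] (5 swaps)
Pass 2: [65, 55, 74, 59, 6, 69, 87, 90] (5 swaps)

After 2 passes: [65, 55, 74, 59, 6, 69, 87, 90]


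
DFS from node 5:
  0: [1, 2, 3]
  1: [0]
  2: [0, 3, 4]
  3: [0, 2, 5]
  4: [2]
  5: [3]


Visit 5, push [3]
Visit 3, push [2, 0]
Visit 0, push [2, 1]
Visit 1, push []
Visit 2, push [4]
Visit 4, push []

DFS order: [5, 3, 0, 1, 2, 4]


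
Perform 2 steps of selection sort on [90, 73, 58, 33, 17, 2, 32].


Initial: [90, 73, 58, 33, 17, 2, 32]
Step 1: min=2 at 5
  Swap: [2, 73, 58, 33, 17, 90, 32]
Step 2: min=17 at 4
  Swap: [2, 17, 58, 33, 73, 90, 32]

After 2 steps: [2, 17, 58, 33, 73, 90, 32]


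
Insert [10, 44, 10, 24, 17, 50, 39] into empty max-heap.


Insert 10: [10]
Insert 44: [44, 10]
Insert 10: [44, 10, 10]
Insert 24: [44, 24, 10, 10]
Insert 17: [44, 24, 10, 10, 17]
Insert 50: [50, 24, 44, 10, 17, 10]
Insert 39: [50, 24, 44, 10, 17, 10, 39]

Final heap: [50, 24, 44, 10, 17, 10, 39]


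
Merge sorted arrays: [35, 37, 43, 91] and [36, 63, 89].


Take 35 from A
Take 36 from B
Take 37 from A
Take 43 from A
Take 63 from B
Take 89 from B

Merged: [35, 36, 37, 43, 63, 89, 91]


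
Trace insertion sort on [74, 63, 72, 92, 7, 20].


Initial: [74, 63, 72, 92, 7, 20]
Insert 63: [63, 74, 72, 92, 7, 20]
Insert 72: [63, 72, 74, 92, 7, 20]
Insert 92: [63, 72, 74, 92, 7, 20]
Insert 7: [7, 63, 72, 74, 92, 20]
Insert 20: [7, 20, 63, 72, 74, 92]

Sorted: [7, 20, 63, 72, 74, 92]


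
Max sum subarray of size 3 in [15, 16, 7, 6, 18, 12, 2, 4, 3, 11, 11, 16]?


[0:3]: 38
[1:4]: 29
[2:5]: 31
[3:6]: 36
[4:7]: 32
[5:8]: 18
[6:9]: 9
[7:10]: 18
[8:11]: 25
[9:12]: 38

Max: 38 at [0:3]


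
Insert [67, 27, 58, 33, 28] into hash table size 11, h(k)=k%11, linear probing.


Insert 67: h=1 -> slot 1
Insert 27: h=5 -> slot 5
Insert 58: h=3 -> slot 3
Insert 33: h=0 -> slot 0
Insert 28: h=6 -> slot 6

Table: [33, 67, None, 58, None, 27, 28, None, None, None, None]


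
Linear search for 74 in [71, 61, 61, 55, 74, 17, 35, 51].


i=0: 71!=74
i=1: 61!=74
i=2: 61!=74
i=3: 55!=74
i=4: 74==74 found!

Found at 4, 5 comps


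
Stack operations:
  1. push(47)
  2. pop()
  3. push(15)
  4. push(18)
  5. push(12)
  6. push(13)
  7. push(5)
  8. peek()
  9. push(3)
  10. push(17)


push(47) -> [47]
pop()->47, []
push(15) -> [15]
push(18) -> [15, 18]
push(12) -> [15, 18, 12]
push(13) -> [15, 18, 12, 13]
push(5) -> [15, 18, 12, 13, 5]
peek()->5
push(3) -> [15, 18, 12, 13, 5, 3]
push(17) -> [15, 18, 12, 13, 5, 3, 17]

Final stack: [15, 18, 12, 13, 5, 3, 17]


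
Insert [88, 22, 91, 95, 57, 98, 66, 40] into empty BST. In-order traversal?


Insert 88: root
Insert 22: L from 88
Insert 91: R from 88
Insert 95: R from 88 -> R from 91
Insert 57: L from 88 -> R from 22
Insert 98: R from 88 -> R from 91 -> R from 95
Insert 66: L from 88 -> R from 22 -> R from 57
Insert 40: L from 88 -> R from 22 -> L from 57

In-order: [22, 40, 57, 66, 88, 91, 95, 98]


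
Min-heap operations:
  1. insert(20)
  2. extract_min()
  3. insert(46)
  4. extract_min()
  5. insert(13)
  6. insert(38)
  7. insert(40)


insert(20) -> [20]
extract_min()->20, []
insert(46) -> [46]
extract_min()->46, []
insert(13) -> [13]
insert(38) -> [13, 38]
insert(40) -> [13, 38, 40]

Final heap: [13, 38, 40]


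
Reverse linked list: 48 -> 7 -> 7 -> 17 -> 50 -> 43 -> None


Step 1: curr=48, set curr.next=prev(None) | reversed so far: 48
Step 2: curr=7, set curr.next=prev(48) | reversed so far: 7 -> 48
Step 3: curr=7, set curr.next=prev(7) | reversed so far: 7 -> 7 -> 48
Step 4: curr=17, set curr.next=prev(7) | reversed so far: 17 -> 7 -> 7 -> 48
Step 5: curr=50, set curr.next=prev(17) | reversed so far: 50 -> 17 -> 7 -> 7 -> 48
Step 6: curr=43, set curr.next=prev(50) | reversed so far: 43 -> 50 -> 17 -> 7 -> 7 -> 48

43 -> 50 -> 17 -> 7 -> 7 -> 48 -> None


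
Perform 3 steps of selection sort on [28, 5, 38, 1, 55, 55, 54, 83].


Initial: [28, 5, 38, 1, 55, 55, 54, 83]
Step 1: min=1 at 3
  Swap: [1, 5, 38, 28, 55, 55, 54, 83]
Step 2: min=5 at 1
  Swap: [1, 5, 38, 28, 55, 55, 54, 83]
Step 3: min=28 at 3
  Swap: [1, 5, 28, 38, 55, 55, 54, 83]

After 3 steps: [1, 5, 28, 38, 55, 55, 54, 83]


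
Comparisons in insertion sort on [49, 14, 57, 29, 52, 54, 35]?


Algorithm: insertion sort
Input: [49, 14, 57, 29, 52, 54, 35]
Sorted: [14, 29, 35, 49, 52, 54, 57]

14


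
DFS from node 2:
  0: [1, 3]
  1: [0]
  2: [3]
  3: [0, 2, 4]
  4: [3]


Visit 2, push [3]
Visit 3, push [4, 0]
Visit 0, push [1]
Visit 1, push []
Visit 4, push []

DFS order: [2, 3, 0, 1, 4]


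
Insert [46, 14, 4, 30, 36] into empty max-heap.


Insert 46: [46]
Insert 14: [46, 14]
Insert 4: [46, 14, 4]
Insert 30: [46, 30, 4, 14]
Insert 36: [46, 36, 4, 14, 30]

Final heap: [46, 36, 4, 14, 30]


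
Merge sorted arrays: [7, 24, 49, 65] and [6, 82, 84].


Take 6 from B
Take 7 from A
Take 24 from A
Take 49 from A
Take 65 from A

Merged: [6, 7, 24, 49, 65, 82, 84]


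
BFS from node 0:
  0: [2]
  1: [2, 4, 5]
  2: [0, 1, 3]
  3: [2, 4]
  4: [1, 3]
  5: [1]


Visit 0, enqueue [2]
Visit 2, enqueue [1, 3]
Visit 1, enqueue [4, 5]
Visit 3, enqueue []
Visit 4, enqueue []
Visit 5, enqueue []

BFS order: [0, 2, 1, 3, 4, 5]


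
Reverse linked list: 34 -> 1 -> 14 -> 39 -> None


Step 1: curr=34, set curr.next=prev(None) | reversed so far: 34
Step 2: curr=1, set curr.next=prev(34) | reversed so far: 1 -> 34
Step 3: curr=14, set curr.next=prev(1) | reversed so far: 14 -> 1 -> 34
Step 4: curr=39, set curr.next=prev(14) | reversed so far: 39 -> 14 -> 1 -> 34

39 -> 14 -> 1 -> 34 -> None


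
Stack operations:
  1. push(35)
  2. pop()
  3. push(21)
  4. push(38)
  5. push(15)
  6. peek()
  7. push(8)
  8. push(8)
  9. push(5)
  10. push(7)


push(35) -> [35]
pop()->35, []
push(21) -> [21]
push(38) -> [21, 38]
push(15) -> [21, 38, 15]
peek()->15
push(8) -> [21, 38, 15, 8]
push(8) -> [21, 38, 15, 8, 8]
push(5) -> [21, 38, 15, 8, 8, 5]
push(7) -> [21, 38, 15, 8, 8, 5, 7]

Final stack: [21, 38, 15, 8, 8, 5, 7]


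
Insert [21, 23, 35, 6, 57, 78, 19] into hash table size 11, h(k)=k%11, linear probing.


Insert 21: h=10 -> slot 10
Insert 23: h=1 -> slot 1
Insert 35: h=2 -> slot 2
Insert 6: h=6 -> slot 6
Insert 57: h=2, 1 probes -> slot 3
Insert 78: h=1, 3 probes -> slot 4
Insert 19: h=8 -> slot 8

Table: [None, 23, 35, 57, 78, None, 6, None, 19, None, 21]


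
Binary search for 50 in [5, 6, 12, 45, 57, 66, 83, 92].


Step 1: lo=0, hi=7, mid=3, val=45
Step 2: lo=4, hi=7, mid=5, val=66
Step 3: lo=4, hi=4, mid=4, val=57

Not found


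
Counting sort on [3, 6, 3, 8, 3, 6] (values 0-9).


Input: [3, 6, 3, 8, 3, 6]
Counts: [0, 0, 0, 3, 0, 0, 2, 0, 1, 0]

Sorted: [3, 3, 3, 6, 6, 8]


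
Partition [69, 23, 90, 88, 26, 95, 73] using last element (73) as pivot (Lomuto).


Pivot: 73
  69 <= 73: advance i (no swap)
  23 <= 73: advance i (no swap)
  26 <= 73: swap -> [69, 23, 26, 88, 90, 95, 73]
Place pivot at 3: [69, 23, 26, 73, 90, 95, 88]

Partitioned: [69, 23, 26, 73, 90, 95, 88]


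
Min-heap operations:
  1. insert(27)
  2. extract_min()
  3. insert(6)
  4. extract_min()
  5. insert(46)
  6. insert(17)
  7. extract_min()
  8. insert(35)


insert(27) -> [27]
extract_min()->27, []
insert(6) -> [6]
extract_min()->6, []
insert(46) -> [46]
insert(17) -> [17, 46]
extract_min()->17, [46]
insert(35) -> [35, 46]

Final heap: [35, 46]


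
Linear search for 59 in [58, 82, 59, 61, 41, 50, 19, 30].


i=0: 58!=59
i=1: 82!=59
i=2: 59==59 found!

Found at 2, 3 comps


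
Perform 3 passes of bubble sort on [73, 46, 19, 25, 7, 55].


Initial: [73, 46, 19, 25, 7, 55]
Pass 1: [46, 19, 25, 7, 55, 73] (5 swaps)
Pass 2: [19, 25, 7, 46, 55, 73] (3 swaps)
Pass 3: [19, 7, 25, 46, 55, 73] (1 swaps)

After 3 passes: [19, 7, 25, 46, 55, 73]


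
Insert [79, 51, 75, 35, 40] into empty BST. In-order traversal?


Insert 79: root
Insert 51: L from 79
Insert 75: L from 79 -> R from 51
Insert 35: L from 79 -> L from 51
Insert 40: L from 79 -> L from 51 -> R from 35

In-order: [35, 40, 51, 75, 79]


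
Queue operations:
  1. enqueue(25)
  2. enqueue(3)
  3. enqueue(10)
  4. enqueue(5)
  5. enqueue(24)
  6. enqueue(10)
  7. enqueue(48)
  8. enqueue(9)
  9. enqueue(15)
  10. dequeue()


enqueue(25) -> [25]
enqueue(3) -> [25, 3]
enqueue(10) -> [25, 3, 10]
enqueue(5) -> [25, 3, 10, 5]
enqueue(24) -> [25, 3, 10, 5, 24]
enqueue(10) -> [25, 3, 10, 5, 24, 10]
enqueue(48) -> [25, 3, 10, 5, 24, 10, 48]
enqueue(9) -> [25, 3, 10, 5, 24, 10, 48, 9]
enqueue(15) -> [25, 3, 10, 5, 24, 10, 48, 9, 15]
dequeue()->25, [3, 10, 5, 24, 10, 48, 9, 15]

Final queue: [3, 10, 5, 24, 10, 48, 9, 15]


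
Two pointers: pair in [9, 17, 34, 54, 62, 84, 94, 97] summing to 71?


lo=0(9)+hi=7(97)=106
lo=0(9)+hi=6(94)=103
lo=0(9)+hi=5(84)=93
lo=0(9)+hi=4(62)=71

Yes: 9+62=71


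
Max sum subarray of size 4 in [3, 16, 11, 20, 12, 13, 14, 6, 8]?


[0:4]: 50
[1:5]: 59
[2:6]: 56
[3:7]: 59
[4:8]: 45
[5:9]: 41

Max: 59 at [1:5]


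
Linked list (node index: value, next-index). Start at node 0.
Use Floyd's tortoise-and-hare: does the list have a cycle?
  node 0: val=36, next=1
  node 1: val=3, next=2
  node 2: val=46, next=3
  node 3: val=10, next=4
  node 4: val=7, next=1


Floyd's tortoise (slow, +1) and hare (fast, +2):
  init: slow=0, fast=0
  step 1: slow=1, fast=2
  step 2: slow=2, fast=4
  step 3: slow=3, fast=2
  step 4: slow=4, fast=4
  slow == fast at node 4: cycle detected

Cycle: yes


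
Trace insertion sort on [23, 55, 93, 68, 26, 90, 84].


Initial: [23, 55, 93, 68, 26, 90, 84]
Insert 55: [23, 55, 93, 68, 26, 90, 84]
Insert 93: [23, 55, 93, 68, 26, 90, 84]
Insert 68: [23, 55, 68, 93, 26, 90, 84]
Insert 26: [23, 26, 55, 68, 93, 90, 84]
Insert 90: [23, 26, 55, 68, 90, 93, 84]
Insert 84: [23, 26, 55, 68, 84, 90, 93]

Sorted: [23, 26, 55, 68, 84, 90, 93]


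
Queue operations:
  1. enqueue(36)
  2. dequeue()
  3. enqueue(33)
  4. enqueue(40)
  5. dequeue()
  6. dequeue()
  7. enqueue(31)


enqueue(36) -> [36]
dequeue()->36, []
enqueue(33) -> [33]
enqueue(40) -> [33, 40]
dequeue()->33, [40]
dequeue()->40, []
enqueue(31) -> [31]

Final queue: [31]


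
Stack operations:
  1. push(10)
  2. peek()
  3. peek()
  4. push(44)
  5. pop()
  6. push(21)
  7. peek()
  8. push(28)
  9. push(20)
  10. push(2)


push(10) -> [10]
peek()->10
peek()->10
push(44) -> [10, 44]
pop()->44, [10]
push(21) -> [10, 21]
peek()->21
push(28) -> [10, 21, 28]
push(20) -> [10, 21, 28, 20]
push(2) -> [10, 21, 28, 20, 2]

Final stack: [10, 21, 28, 20, 2]


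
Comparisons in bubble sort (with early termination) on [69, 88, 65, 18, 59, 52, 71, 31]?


Algorithm: bubble sort (with early termination)
Input: [69, 88, 65, 18, 59, 52, 71, 31]
Sorted: [18, 31, 52, 59, 65, 69, 71, 88]

28


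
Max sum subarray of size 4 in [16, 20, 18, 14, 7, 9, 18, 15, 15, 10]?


[0:4]: 68
[1:5]: 59
[2:6]: 48
[3:7]: 48
[4:8]: 49
[5:9]: 57
[6:10]: 58

Max: 68 at [0:4]


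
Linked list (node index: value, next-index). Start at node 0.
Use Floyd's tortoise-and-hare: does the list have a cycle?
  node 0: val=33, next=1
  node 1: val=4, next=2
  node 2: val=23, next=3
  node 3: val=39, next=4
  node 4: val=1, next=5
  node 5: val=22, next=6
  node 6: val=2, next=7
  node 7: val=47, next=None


Floyd's tortoise (slow, +1) and hare (fast, +2):
  init: slow=0, fast=0
  step 1: slow=1, fast=2
  step 2: slow=2, fast=4
  step 3: slow=3, fast=6
  step 4: fast 6->7->None, no cycle

Cycle: no


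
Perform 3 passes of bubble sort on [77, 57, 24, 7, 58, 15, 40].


Initial: [77, 57, 24, 7, 58, 15, 40]
Pass 1: [57, 24, 7, 58, 15, 40, 77] (6 swaps)
Pass 2: [24, 7, 57, 15, 40, 58, 77] (4 swaps)
Pass 3: [7, 24, 15, 40, 57, 58, 77] (3 swaps)

After 3 passes: [7, 24, 15, 40, 57, 58, 77]


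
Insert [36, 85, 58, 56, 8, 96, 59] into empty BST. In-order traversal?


Insert 36: root
Insert 85: R from 36
Insert 58: R from 36 -> L from 85
Insert 56: R from 36 -> L from 85 -> L from 58
Insert 8: L from 36
Insert 96: R from 36 -> R from 85
Insert 59: R from 36 -> L from 85 -> R from 58

In-order: [8, 36, 56, 58, 59, 85, 96]


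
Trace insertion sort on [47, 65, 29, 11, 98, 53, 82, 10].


Initial: [47, 65, 29, 11, 98, 53, 82, 10]
Insert 65: [47, 65, 29, 11, 98, 53, 82, 10]
Insert 29: [29, 47, 65, 11, 98, 53, 82, 10]
Insert 11: [11, 29, 47, 65, 98, 53, 82, 10]
Insert 98: [11, 29, 47, 65, 98, 53, 82, 10]
Insert 53: [11, 29, 47, 53, 65, 98, 82, 10]
Insert 82: [11, 29, 47, 53, 65, 82, 98, 10]
Insert 10: [10, 11, 29, 47, 53, 65, 82, 98]

Sorted: [10, 11, 29, 47, 53, 65, 82, 98]


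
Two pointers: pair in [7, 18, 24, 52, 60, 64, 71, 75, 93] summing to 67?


lo=0(7)+hi=8(93)=100
lo=0(7)+hi=7(75)=82
lo=0(7)+hi=6(71)=78
lo=0(7)+hi=5(64)=71
lo=0(7)+hi=4(60)=67

Yes: 7+60=67


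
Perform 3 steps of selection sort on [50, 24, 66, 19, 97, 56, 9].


Initial: [50, 24, 66, 19, 97, 56, 9]
Step 1: min=9 at 6
  Swap: [9, 24, 66, 19, 97, 56, 50]
Step 2: min=19 at 3
  Swap: [9, 19, 66, 24, 97, 56, 50]
Step 3: min=24 at 3
  Swap: [9, 19, 24, 66, 97, 56, 50]

After 3 steps: [9, 19, 24, 66, 97, 56, 50]


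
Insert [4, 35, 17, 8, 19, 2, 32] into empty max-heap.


Insert 4: [4]
Insert 35: [35, 4]
Insert 17: [35, 4, 17]
Insert 8: [35, 8, 17, 4]
Insert 19: [35, 19, 17, 4, 8]
Insert 2: [35, 19, 17, 4, 8, 2]
Insert 32: [35, 19, 32, 4, 8, 2, 17]

Final heap: [35, 19, 32, 4, 8, 2, 17]


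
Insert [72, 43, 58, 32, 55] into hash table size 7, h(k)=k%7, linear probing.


Insert 72: h=2 -> slot 2
Insert 43: h=1 -> slot 1
Insert 58: h=2, 1 probes -> slot 3
Insert 32: h=4 -> slot 4
Insert 55: h=6 -> slot 6

Table: [None, 43, 72, 58, 32, None, 55]


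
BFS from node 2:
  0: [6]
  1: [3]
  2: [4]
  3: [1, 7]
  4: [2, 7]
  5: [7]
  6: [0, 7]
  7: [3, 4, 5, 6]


Visit 2, enqueue [4]
Visit 4, enqueue [7]
Visit 7, enqueue [3, 5, 6]
Visit 3, enqueue [1]
Visit 5, enqueue []
Visit 6, enqueue [0]
Visit 1, enqueue []
Visit 0, enqueue []

BFS order: [2, 4, 7, 3, 5, 6, 1, 0]


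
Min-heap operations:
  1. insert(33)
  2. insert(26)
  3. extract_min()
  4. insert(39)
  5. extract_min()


insert(33) -> [33]
insert(26) -> [26, 33]
extract_min()->26, [33]
insert(39) -> [33, 39]
extract_min()->33, [39]

Final heap: [39]


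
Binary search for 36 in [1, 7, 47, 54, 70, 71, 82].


Step 1: lo=0, hi=6, mid=3, val=54
Step 2: lo=0, hi=2, mid=1, val=7
Step 3: lo=2, hi=2, mid=2, val=47

Not found


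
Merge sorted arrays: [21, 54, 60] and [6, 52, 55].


Take 6 from B
Take 21 from A
Take 52 from B
Take 54 from A
Take 55 from B

Merged: [6, 21, 52, 54, 55, 60]


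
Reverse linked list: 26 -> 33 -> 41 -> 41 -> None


Step 1: curr=26, set curr.next=prev(None) | reversed so far: 26
Step 2: curr=33, set curr.next=prev(26) | reversed so far: 33 -> 26
Step 3: curr=41, set curr.next=prev(33) | reversed so far: 41 -> 33 -> 26
Step 4: curr=41, set curr.next=prev(41) | reversed so far: 41 -> 41 -> 33 -> 26

41 -> 41 -> 33 -> 26 -> None


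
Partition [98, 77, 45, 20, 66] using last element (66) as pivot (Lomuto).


Pivot: 66
  45 <= 66: swap -> [45, 77, 98, 20, 66]
  20 <= 66: swap -> [45, 20, 98, 77, 66]
Place pivot at 2: [45, 20, 66, 77, 98]

Partitioned: [45, 20, 66, 77, 98]


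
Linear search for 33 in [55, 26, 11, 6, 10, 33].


i=0: 55!=33
i=1: 26!=33
i=2: 11!=33
i=3: 6!=33
i=4: 10!=33
i=5: 33==33 found!

Found at 5, 6 comps


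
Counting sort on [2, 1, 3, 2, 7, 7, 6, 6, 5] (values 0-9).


Input: [2, 1, 3, 2, 7, 7, 6, 6, 5]
Counts: [0, 1, 2, 1, 0, 1, 2, 2, 0, 0]

Sorted: [1, 2, 2, 3, 5, 6, 6, 7, 7]


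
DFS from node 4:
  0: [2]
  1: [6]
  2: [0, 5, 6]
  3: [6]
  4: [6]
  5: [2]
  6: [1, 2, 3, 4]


Visit 4, push [6]
Visit 6, push [3, 2, 1]
Visit 1, push []
Visit 2, push [5, 0]
Visit 0, push []
Visit 5, push []
Visit 3, push []

DFS order: [4, 6, 1, 2, 0, 5, 3]


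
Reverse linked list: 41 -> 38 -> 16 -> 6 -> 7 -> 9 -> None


Step 1: curr=41, set curr.next=prev(None) | reversed so far: 41
Step 2: curr=38, set curr.next=prev(41) | reversed so far: 38 -> 41
Step 3: curr=16, set curr.next=prev(38) | reversed so far: 16 -> 38 -> 41
Step 4: curr=6, set curr.next=prev(16) | reversed so far: 6 -> 16 -> 38 -> 41
Step 5: curr=7, set curr.next=prev(6) | reversed so far: 7 -> 6 -> 16 -> 38 -> 41
Step 6: curr=9, set curr.next=prev(7) | reversed so far: 9 -> 7 -> 6 -> 16 -> 38 -> 41

9 -> 7 -> 6 -> 16 -> 38 -> 41 -> None


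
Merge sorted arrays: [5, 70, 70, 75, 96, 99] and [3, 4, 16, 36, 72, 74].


Take 3 from B
Take 4 from B
Take 5 from A
Take 16 from B
Take 36 from B
Take 70 from A
Take 70 from A
Take 72 from B
Take 74 from B

Merged: [3, 4, 5, 16, 36, 70, 70, 72, 74, 75, 96, 99]


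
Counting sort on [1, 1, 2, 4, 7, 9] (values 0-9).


Input: [1, 1, 2, 4, 7, 9]
Counts: [0, 2, 1, 0, 1, 0, 0, 1, 0, 1]

Sorted: [1, 1, 2, 4, 7, 9]


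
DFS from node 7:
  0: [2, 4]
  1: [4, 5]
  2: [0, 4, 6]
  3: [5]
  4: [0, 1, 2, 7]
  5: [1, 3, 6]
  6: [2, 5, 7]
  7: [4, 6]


Visit 7, push [6, 4]
Visit 4, push [2, 1, 0]
Visit 0, push [2]
Visit 2, push [6]
Visit 6, push [5]
Visit 5, push [3, 1]
Visit 1, push []
Visit 3, push []

DFS order: [7, 4, 0, 2, 6, 5, 1, 3]


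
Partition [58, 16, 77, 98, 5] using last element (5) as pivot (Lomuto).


Pivot: 5
Place pivot at 0: [5, 16, 77, 98, 58]

Partitioned: [5, 16, 77, 98, 58]


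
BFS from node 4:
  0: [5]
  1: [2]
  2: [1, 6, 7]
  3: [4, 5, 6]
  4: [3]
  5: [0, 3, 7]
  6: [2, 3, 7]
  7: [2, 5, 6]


Visit 4, enqueue [3]
Visit 3, enqueue [5, 6]
Visit 5, enqueue [0, 7]
Visit 6, enqueue [2]
Visit 0, enqueue []
Visit 7, enqueue []
Visit 2, enqueue [1]
Visit 1, enqueue []

BFS order: [4, 3, 5, 6, 0, 7, 2, 1]


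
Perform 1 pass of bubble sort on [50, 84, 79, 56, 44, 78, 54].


Initial: [50, 84, 79, 56, 44, 78, 54]
Pass 1: [50, 79, 56, 44, 78, 54, 84] (5 swaps)

After 1 pass: [50, 79, 56, 44, 78, 54, 84]


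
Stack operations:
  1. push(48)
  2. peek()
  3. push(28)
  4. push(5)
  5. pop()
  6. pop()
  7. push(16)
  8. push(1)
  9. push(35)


push(48) -> [48]
peek()->48
push(28) -> [48, 28]
push(5) -> [48, 28, 5]
pop()->5, [48, 28]
pop()->28, [48]
push(16) -> [48, 16]
push(1) -> [48, 16, 1]
push(35) -> [48, 16, 1, 35]

Final stack: [48, 16, 1, 35]


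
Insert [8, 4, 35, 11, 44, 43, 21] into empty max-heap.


Insert 8: [8]
Insert 4: [8, 4]
Insert 35: [35, 4, 8]
Insert 11: [35, 11, 8, 4]
Insert 44: [44, 35, 8, 4, 11]
Insert 43: [44, 35, 43, 4, 11, 8]
Insert 21: [44, 35, 43, 4, 11, 8, 21]

Final heap: [44, 35, 43, 4, 11, 8, 21]


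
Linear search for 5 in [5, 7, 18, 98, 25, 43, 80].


i=0: 5==5 found!

Found at 0, 1 comps


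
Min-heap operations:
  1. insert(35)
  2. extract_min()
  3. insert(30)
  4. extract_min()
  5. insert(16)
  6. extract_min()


insert(35) -> [35]
extract_min()->35, []
insert(30) -> [30]
extract_min()->30, []
insert(16) -> [16]
extract_min()->16, []

Final heap: []


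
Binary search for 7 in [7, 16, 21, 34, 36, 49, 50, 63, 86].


Step 1: lo=0, hi=8, mid=4, val=36
Step 2: lo=0, hi=3, mid=1, val=16
Step 3: lo=0, hi=0, mid=0, val=7

Found at index 0


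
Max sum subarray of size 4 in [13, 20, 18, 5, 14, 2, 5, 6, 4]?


[0:4]: 56
[1:5]: 57
[2:6]: 39
[3:7]: 26
[4:8]: 27
[5:9]: 17

Max: 57 at [1:5]


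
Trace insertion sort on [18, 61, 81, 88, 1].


Initial: [18, 61, 81, 88, 1]
Insert 61: [18, 61, 81, 88, 1]
Insert 81: [18, 61, 81, 88, 1]
Insert 88: [18, 61, 81, 88, 1]
Insert 1: [1, 18, 61, 81, 88]

Sorted: [1, 18, 61, 81, 88]


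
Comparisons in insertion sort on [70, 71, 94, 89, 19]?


Algorithm: insertion sort
Input: [70, 71, 94, 89, 19]
Sorted: [19, 70, 71, 89, 94]

8


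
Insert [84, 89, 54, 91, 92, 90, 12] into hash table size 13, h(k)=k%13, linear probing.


Insert 84: h=6 -> slot 6
Insert 89: h=11 -> slot 11
Insert 54: h=2 -> slot 2
Insert 91: h=0 -> slot 0
Insert 92: h=1 -> slot 1
Insert 90: h=12 -> slot 12
Insert 12: h=12, 4 probes -> slot 3

Table: [91, 92, 54, 12, None, None, 84, None, None, None, None, 89, 90]


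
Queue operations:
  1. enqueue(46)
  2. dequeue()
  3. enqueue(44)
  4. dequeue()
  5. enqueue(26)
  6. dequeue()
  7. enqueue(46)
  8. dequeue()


enqueue(46) -> [46]
dequeue()->46, []
enqueue(44) -> [44]
dequeue()->44, []
enqueue(26) -> [26]
dequeue()->26, []
enqueue(46) -> [46]
dequeue()->46, []

Final queue: []


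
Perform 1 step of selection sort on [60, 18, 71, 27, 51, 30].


Initial: [60, 18, 71, 27, 51, 30]
Step 1: min=18 at 1
  Swap: [18, 60, 71, 27, 51, 30]

After 1 step: [18, 60, 71, 27, 51, 30]


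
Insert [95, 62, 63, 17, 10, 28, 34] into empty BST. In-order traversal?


Insert 95: root
Insert 62: L from 95
Insert 63: L from 95 -> R from 62
Insert 17: L from 95 -> L from 62
Insert 10: L from 95 -> L from 62 -> L from 17
Insert 28: L from 95 -> L from 62 -> R from 17
Insert 34: L from 95 -> L from 62 -> R from 17 -> R from 28

In-order: [10, 17, 28, 34, 62, 63, 95]


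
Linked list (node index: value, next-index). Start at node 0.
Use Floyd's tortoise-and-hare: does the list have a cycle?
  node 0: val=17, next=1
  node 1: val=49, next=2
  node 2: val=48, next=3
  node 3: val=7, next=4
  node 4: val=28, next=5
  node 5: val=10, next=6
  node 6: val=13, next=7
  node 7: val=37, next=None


Floyd's tortoise (slow, +1) and hare (fast, +2):
  init: slow=0, fast=0
  step 1: slow=1, fast=2
  step 2: slow=2, fast=4
  step 3: slow=3, fast=6
  step 4: fast 6->7->None, no cycle

Cycle: no


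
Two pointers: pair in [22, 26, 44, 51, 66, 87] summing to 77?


lo=0(22)+hi=5(87)=109
lo=0(22)+hi=4(66)=88
lo=0(22)+hi=3(51)=73
lo=1(26)+hi=3(51)=77

Yes: 26+51=77


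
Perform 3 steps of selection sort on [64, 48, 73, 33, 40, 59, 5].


Initial: [64, 48, 73, 33, 40, 59, 5]
Step 1: min=5 at 6
  Swap: [5, 48, 73, 33, 40, 59, 64]
Step 2: min=33 at 3
  Swap: [5, 33, 73, 48, 40, 59, 64]
Step 3: min=40 at 4
  Swap: [5, 33, 40, 48, 73, 59, 64]

After 3 steps: [5, 33, 40, 48, 73, 59, 64]


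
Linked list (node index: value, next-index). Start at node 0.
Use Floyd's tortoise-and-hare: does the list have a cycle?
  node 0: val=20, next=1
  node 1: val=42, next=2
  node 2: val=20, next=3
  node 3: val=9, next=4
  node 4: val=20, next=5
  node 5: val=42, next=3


Floyd's tortoise (slow, +1) and hare (fast, +2):
  init: slow=0, fast=0
  step 1: slow=1, fast=2
  step 2: slow=2, fast=4
  step 3: slow=3, fast=3
  slow == fast at node 3: cycle detected

Cycle: yes


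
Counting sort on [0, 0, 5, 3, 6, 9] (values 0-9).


Input: [0, 0, 5, 3, 6, 9]
Counts: [2, 0, 0, 1, 0, 1, 1, 0, 0, 1]

Sorted: [0, 0, 3, 5, 6, 9]


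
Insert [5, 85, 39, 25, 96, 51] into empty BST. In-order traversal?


Insert 5: root
Insert 85: R from 5
Insert 39: R from 5 -> L from 85
Insert 25: R from 5 -> L from 85 -> L from 39
Insert 96: R from 5 -> R from 85
Insert 51: R from 5 -> L from 85 -> R from 39

In-order: [5, 25, 39, 51, 85, 96]


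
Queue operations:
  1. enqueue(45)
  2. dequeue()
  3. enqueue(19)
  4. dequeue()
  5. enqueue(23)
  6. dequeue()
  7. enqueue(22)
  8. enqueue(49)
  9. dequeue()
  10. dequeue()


enqueue(45) -> [45]
dequeue()->45, []
enqueue(19) -> [19]
dequeue()->19, []
enqueue(23) -> [23]
dequeue()->23, []
enqueue(22) -> [22]
enqueue(49) -> [22, 49]
dequeue()->22, [49]
dequeue()->49, []

Final queue: []


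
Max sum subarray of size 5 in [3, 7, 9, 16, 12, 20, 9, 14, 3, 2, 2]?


[0:5]: 47
[1:6]: 64
[2:7]: 66
[3:8]: 71
[4:9]: 58
[5:10]: 48
[6:11]: 30

Max: 71 at [3:8]


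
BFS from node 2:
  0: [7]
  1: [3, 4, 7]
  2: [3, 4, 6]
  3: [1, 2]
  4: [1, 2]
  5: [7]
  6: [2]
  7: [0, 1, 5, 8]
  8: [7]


Visit 2, enqueue [3, 4, 6]
Visit 3, enqueue [1]
Visit 4, enqueue []
Visit 6, enqueue []
Visit 1, enqueue [7]
Visit 7, enqueue [0, 5, 8]
Visit 0, enqueue []
Visit 5, enqueue []
Visit 8, enqueue []

BFS order: [2, 3, 4, 6, 1, 7, 0, 5, 8]


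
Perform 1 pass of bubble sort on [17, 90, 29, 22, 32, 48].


Initial: [17, 90, 29, 22, 32, 48]
Pass 1: [17, 29, 22, 32, 48, 90] (4 swaps)

After 1 pass: [17, 29, 22, 32, 48, 90]


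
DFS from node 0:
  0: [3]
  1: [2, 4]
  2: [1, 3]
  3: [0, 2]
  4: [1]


Visit 0, push [3]
Visit 3, push [2]
Visit 2, push [1]
Visit 1, push [4]
Visit 4, push []

DFS order: [0, 3, 2, 1, 4]


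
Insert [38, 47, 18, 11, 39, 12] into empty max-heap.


Insert 38: [38]
Insert 47: [47, 38]
Insert 18: [47, 38, 18]
Insert 11: [47, 38, 18, 11]
Insert 39: [47, 39, 18, 11, 38]
Insert 12: [47, 39, 18, 11, 38, 12]

Final heap: [47, 39, 18, 11, 38, 12]


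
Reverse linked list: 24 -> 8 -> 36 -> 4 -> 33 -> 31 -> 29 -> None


Step 1: curr=24, set curr.next=prev(None) | reversed so far: 24
Step 2: curr=8, set curr.next=prev(24) | reversed so far: 8 -> 24
Step 3: curr=36, set curr.next=prev(8) | reversed so far: 36 -> 8 -> 24
Step 4: curr=4, set curr.next=prev(36) | reversed so far: 4 -> 36 -> 8 -> 24
Step 5: curr=33, set curr.next=prev(4) | reversed so far: 33 -> 4 -> 36 -> 8 -> 24
Step 6: curr=31, set curr.next=prev(33) | reversed so far: 31 -> 33 -> 4 -> 36 -> 8 -> 24
Step 7: curr=29, set curr.next=prev(31) | reversed so far: 29 -> 31 -> 33 -> 4 -> 36 -> 8 -> 24

29 -> 31 -> 33 -> 4 -> 36 -> 8 -> 24 -> None


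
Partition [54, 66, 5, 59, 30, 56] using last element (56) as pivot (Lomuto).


Pivot: 56
  54 <= 56: advance i (no swap)
  5 <= 56: swap -> [54, 5, 66, 59, 30, 56]
  30 <= 56: swap -> [54, 5, 30, 59, 66, 56]
Place pivot at 3: [54, 5, 30, 56, 66, 59]

Partitioned: [54, 5, 30, 56, 66, 59]


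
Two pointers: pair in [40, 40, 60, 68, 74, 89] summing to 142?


lo=0(40)+hi=5(89)=129
lo=1(40)+hi=5(89)=129
lo=2(60)+hi=5(89)=149
lo=2(60)+hi=4(74)=134
lo=3(68)+hi=4(74)=142

Yes: 68+74=142


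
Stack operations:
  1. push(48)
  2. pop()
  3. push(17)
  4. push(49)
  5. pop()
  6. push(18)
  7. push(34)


push(48) -> [48]
pop()->48, []
push(17) -> [17]
push(49) -> [17, 49]
pop()->49, [17]
push(18) -> [17, 18]
push(34) -> [17, 18, 34]

Final stack: [17, 18, 34]


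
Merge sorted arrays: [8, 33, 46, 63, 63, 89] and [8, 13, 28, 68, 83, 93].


Take 8 from A
Take 8 from B
Take 13 from B
Take 28 from B
Take 33 from A
Take 46 from A
Take 63 from A
Take 63 from A
Take 68 from B
Take 83 from B
Take 89 from A

Merged: [8, 8, 13, 28, 33, 46, 63, 63, 68, 83, 89, 93]


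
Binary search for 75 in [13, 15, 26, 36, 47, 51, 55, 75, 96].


Step 1: lo=0, hi=8, mid=4, val=47
Step 2: lo=5, hi=8, mid=6, val=55
Step 3: lo=7, hi=8, mid=7, val=75

Found at index 7


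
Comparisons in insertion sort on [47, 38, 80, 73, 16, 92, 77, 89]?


Algorithm: insertion sort
Input: [47, 38, 80, 73, 16, 92, 77, 89]
Sorted: [16, 38, 47, 73, 77, 80, 89, 92]

14


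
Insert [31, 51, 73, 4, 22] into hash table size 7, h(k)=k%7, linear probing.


Insert 31: h=3 -> slot 3
Insert 51: h=2 -> slot 2
Insert 73: h=3, 1 probes -> slot 4
Insert 4: h=4, 1 probes -> slot 5
Insert 22: h=1 -> slot 1

Table: [None, 22, 51, 31, 73, 4, None]


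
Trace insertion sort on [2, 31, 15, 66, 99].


Initial: [2, 31, 15, 66, 99]
Insert 31: [2, 31, 15, 66, 99]
Insert 15: [2, 15, 31, 66, 99]
Insert 66: [2, 15, 31, 66, 99]
Insert 99: [2, 15, 31, 66, 99]

Sorted: [2, 15, 31, 66, 99]


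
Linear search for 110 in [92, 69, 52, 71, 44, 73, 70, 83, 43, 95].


i=0: 92!=110
i=1: 69!=110
i=2: 52!=110
i=3: 71!=110
i=4: 44!=110
i=5: 73!=110
i=6: 70!=110
i=7: 83!=110
i=8: 43!=110
i=9: 95!=110

Not found, 10 comps


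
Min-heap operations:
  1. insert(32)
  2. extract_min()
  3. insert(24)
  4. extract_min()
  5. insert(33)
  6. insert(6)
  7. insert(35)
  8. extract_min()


insert(32) -> [32]
extract_min()->32, []
insert(24) -> [24]
extract_min()->24, []
insert(33) -> [33]
insert(6) -> [6, 33]
insert(35) -> [6, 33, 35]
extract_min()->6, [33, 35]

Final heap: [33, 35]


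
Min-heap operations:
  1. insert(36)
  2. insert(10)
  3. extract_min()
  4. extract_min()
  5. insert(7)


insert(36) -> [36]
insert(10) -> [10, 36]
extract_min()->10, [36]
extract_min()->36, []
insert(7) -> [7]

Final heap: [7]


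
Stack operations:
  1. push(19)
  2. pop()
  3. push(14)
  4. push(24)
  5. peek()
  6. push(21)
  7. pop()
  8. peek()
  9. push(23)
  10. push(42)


push(19) -> [19]
pop()->19, []
push(14) -> [14]
push(24) -> [14, 24]
peek()->24
push(21) -> [14, 24, 21]
pop()->21, [14, 24]
peek()->24
push(23) -> [14, 24, 23]
push(42) -> [14, 24, 23, 42]

Final stack: [14, 24, 23, 42]


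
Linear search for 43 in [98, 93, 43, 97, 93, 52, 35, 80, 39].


i=0: 98!=43
i=1: 93!=43
i=2: 43==43 found!

Found at 2, 3 comps


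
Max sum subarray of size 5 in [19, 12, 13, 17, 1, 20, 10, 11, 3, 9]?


[0:5]: 62
[1:6]: 63
[2:7]: 61
[3:8]: 59
[4:9]: 45
[5:10]: 53

Max: 63 at [1:6]


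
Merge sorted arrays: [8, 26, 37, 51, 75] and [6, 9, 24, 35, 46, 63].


Take 6 from B
Take 8 from A
Take 9 from B
Take 24 from B
Take 26 from A
Take 35 from B
Take 37 from A
Take 46 from B
Take 51 from A
Take 63 from B

Merged: [6, 8, 9, 24, 26, 35, 37, 46, 51, 63, 75]


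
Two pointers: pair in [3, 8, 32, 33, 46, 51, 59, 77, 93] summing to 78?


lo=0(3)+hi=8(93)=96
lo=0(3)+hi=7(77)=80
lo=0(3)+hi=6(59)=62
lo=1(8)+hi=6(59)=67
lo=2(32)+hi=6(59)=91
lo=2(32)+hi=5(51)=83
lo=2(32)+hi=4(46)=78

Yes: 32+46=78


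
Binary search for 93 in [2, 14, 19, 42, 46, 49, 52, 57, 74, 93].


Step 1: lo=0, hi=9, mid=4, val=46
Step 2: lo=5, hi=9, mid=7, val=57
Step 3: lo=8, hi=9, mid=8, val=74
Step 4: lo=9, hi=9, mid=9, val=93

Found at index 9


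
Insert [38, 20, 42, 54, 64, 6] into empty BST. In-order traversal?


Insert 38: root
Insert 20: L from 38
Insert 42: R from 38
Insert 54: R from 38 -> R from 42
Insert 64: R from 38 -> R from 42 -> R from 54
Insert 6: L from 38 -> L from 20

In-order: [6, 20, 38, 42, 54, 64]


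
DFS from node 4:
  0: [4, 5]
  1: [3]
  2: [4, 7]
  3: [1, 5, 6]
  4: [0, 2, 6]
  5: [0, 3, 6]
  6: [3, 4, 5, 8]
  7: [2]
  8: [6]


Visit 4, push [6, 2, 0]
Visit 0, push [5]
Visit 5, push [6, 3]
Visit 3, push [6, 1]
Visit 1, push []
Visit 6, push [8]
Visit 8, push []
Visit 2, push [7]
Visit 7, push []

DFS order: [4, 0, 5, 3, 1, 6, 8, 2, 7]


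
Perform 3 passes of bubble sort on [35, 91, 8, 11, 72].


Initial: [35, 91, 8, 11, 72]
Pass 1: [35, 8, 11, 72, 91] (3 swaps)
Pass 2: [8, 11, 35, 72, 91] (2 swaps)
Pass 3: [8, 11, 35, 72, 91] (0 swaps)

After 3 passes: [8, 11, 35, 72, 91]


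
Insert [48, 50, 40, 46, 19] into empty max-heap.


Insert 48: [48]
Insert 50: [50, 48]
Insert 40: [50, 48, 40]
Insert 46: [50, 48, 40, 46]
Insert 19: [50, 48, 40, 46, 19]

Final heap: [50, 48, 40, 46, 19]


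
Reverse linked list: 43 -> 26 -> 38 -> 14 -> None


Step 1: curr=43, set curr.next=prev(None) | reversed so far: 43
Step 2: curr=26, set curr.next=prev(43) | reversed so far: 26 -> 43
Step 3: curr=38, set curr.next=prev(26) | reversed so far: 38 -> 26 -> 43
Step 4: curr=14, set curr.next=prev(38) | reversed so far: 14 -> 38 -> 26 -> 43

14 -> 38 -> 26 -> 43 -> None


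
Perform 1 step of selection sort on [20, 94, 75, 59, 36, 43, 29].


Initial: [20, 94, 75, 59, 36, 43, 29]
Step 1: min=20 at 0
  Swap: [20, 94, 75, 59, 36, 43, 29]

After 1 step: [20, 94, 75, 59, 36, 43, 29]


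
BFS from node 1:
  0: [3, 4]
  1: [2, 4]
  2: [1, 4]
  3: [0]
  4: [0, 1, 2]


Visit 1, enqueue [2, 4]
Visit 2, enqueue []
Visit 4, enqueue [0]
Visit 0, enqueue [3]
Visit 3, enqueue []

BFS order: [1, 2, 4, 0, 3]


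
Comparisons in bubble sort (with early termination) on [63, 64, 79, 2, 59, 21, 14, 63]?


Algorithm: bubble sort (with early termination)
Input: [63, 64, 79, 2, 59, 21, 14, 63]
Sorted: [2, 14, 21, 59, 63, 63, 64, 79]

27


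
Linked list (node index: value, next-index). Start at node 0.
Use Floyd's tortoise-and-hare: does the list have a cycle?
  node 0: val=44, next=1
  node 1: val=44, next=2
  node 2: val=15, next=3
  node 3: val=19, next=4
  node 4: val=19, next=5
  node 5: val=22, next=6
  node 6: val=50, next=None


Floyd's tortoise (slow, +1) and hare (fast, +2):
  init: slow=0, fast=0
  step 1: slow=1, fast=2
  step 2: slow=2, fast=4
  step 3: slow=3, fast=6
  step 4: fast -> None, no cycle

Cycle: no


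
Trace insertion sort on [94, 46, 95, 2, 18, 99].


Initial: [94, 46, 95, 2, 18, 99]
Insert 46: [46, 94, 95, 2, 18, 99]
Insert 95: [46, 94, 95, 2, 18, 99]
Insert 2: [2, 46, 94, 95, 18, 99]
Insert 18: [2, 18, 46, 94, 95, 99]
Insert 99: [2, 18, 46, 94, 95, 99]

Sorted: [2, 18, 46, 94, 95, 99]


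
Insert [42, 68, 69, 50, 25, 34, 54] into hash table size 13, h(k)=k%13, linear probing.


Insert 42: h=3 -> slot 3
Insert 68: h=3, 1 probes -> slot 4
Insert 69: h=4, 1 probes -> slot 5
Insert 50: h=11 -> slot 11
Insert 25: h=12 -> slot 12
Insert 34: h=8 -> slot 8
Insert 54: h=2 -> slot 2

Table: [None, None, 54, 42, 68, 69, None, None, 34, None, None, 50, 25]


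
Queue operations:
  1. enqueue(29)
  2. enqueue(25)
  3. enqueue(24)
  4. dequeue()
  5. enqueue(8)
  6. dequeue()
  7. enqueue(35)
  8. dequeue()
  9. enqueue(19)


enqueue(29) -> [29]
enqueue(25) -> [29, 25]
enqueue(24) -> [29, 25, 24]
dequeue()->29, [25, 24]
enqueue(8) -> [25, 24, 8]
dequeue()->25, [24, 8]
enqueue(35) -> [24, 8, 35]
dequeue()->24, [8, 35]
enqueue(19) -> [8, 35, 19]

Final queue: [8, 35, 19]


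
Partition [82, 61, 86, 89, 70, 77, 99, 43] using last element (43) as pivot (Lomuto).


Pivot: 43
Place pivot at 0: [43, 61, 86, 89, 70, 77, 99, 82]

Partitioned: [43, 61, 86, 89, 70, 77, 99, 82]


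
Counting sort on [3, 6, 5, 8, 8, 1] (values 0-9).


Input: [3, 6, 5, 8, 8, 1]
Counts: [0, 1, 0, 1, 0, 1, 1, 0, 2, 0]

Sorted: [1, 3, 5, 6, 8, 8]


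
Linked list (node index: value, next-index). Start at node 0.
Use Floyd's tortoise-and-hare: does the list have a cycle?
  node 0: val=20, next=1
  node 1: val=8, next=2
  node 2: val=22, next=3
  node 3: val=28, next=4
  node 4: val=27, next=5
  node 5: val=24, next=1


Floyd's tortoise (slow, +1) and hare (fast, +2):
  init: slow=0, fast=0
  step 1: slow=1, fast=2
  step 2: slow=2, fast=4
  step 3: slow=3, fast=1
  step 4: slow=4, fast=3
  step 5: slow=5, fast=5
  slow == fast at node 5: cycle detected

Cycle: yes


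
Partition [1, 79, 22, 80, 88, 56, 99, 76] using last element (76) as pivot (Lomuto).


Pivot: 76
  1 <= 76: advance i (no swap)
  22 <= 76: swap -> [1, 22, 79, 80, 88, 56, 99, 76]
  56 <= 76: swap -> [1, 22, 56, 80, 88, 79, 99, 76]
Place pivot at 3: [1, 22, 56, 76, 88, 79, 99, 80]

Partitioned: [1, 22, 56, 76, 88, 79, 99, 80]


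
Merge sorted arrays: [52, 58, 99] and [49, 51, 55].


Take 49 from B
Take 51 from B
Take 52 from A
Take 55 from B

Merged: [49, 51, 52, 55, 58, 99]


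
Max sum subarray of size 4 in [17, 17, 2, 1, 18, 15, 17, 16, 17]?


[0:4]: 37
[1:5]: 38
[2:6]: 36
[3:7]: 51
[4:8]: 66
[5:9]: 65

Max: 66 at [4:8]


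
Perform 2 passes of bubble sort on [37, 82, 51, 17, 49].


Initial: [37, 82, 51, 17, 49]
Pass 1: [37, 51, 17, 49, 82] (3 swaps)
Pass 2: [37, 17, 49, 51, 82] (2 swaps)

After 2 passes: [37, 17, 49, 51, 82]


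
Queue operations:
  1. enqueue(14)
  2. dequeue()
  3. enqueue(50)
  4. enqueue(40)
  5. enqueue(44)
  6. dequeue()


enqueue(14) -> [14]
dequeue()->14, []
enqueue(50) -> [50]
enqueue(40) -> [50, 40]
enqueue(44) -> [50, 40, 44]
dequeue()->50, [40, 44]

Final queue: [40, 44]


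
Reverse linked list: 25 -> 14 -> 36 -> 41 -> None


Step 1: curr=25, set curr.next=prev(None) | reversed so far: 25
Step 2: curr=14, set curr.next=prev(25) | reversed so far: 14 -> 25
Step 3: curr=36, set curr.next=prev(14) | reversed so far: 36 -> 14 -> 25
Step 4: curr=41, set curr.next=prev(36) | reversed so far: 41 -> 36 -> 14 -> 25

41 -> 36 -> 14 -> 25 -> None


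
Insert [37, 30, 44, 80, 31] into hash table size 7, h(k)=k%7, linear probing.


Insert 37: h=2 -> slot 2
Insert 30: h=2, 1 probes -> slot 3
Insert 44: h=2, 2 probes -> slot 4
Insert 80: h=3, 2 probes -> slot 5
Insert 31: h=3, 3 probes -> slot 6

Table: [None, None, 37, 30, 44, 80, 31]


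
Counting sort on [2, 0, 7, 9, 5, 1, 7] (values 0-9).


Input: [2, 0, 7, 9, 5, 1, 7]
Counts: [1, 1, 1, 0, 0, 1, 0, 2, 0, 1]

Sorted: [0, 1, 2, 5, 7, 7, 9]


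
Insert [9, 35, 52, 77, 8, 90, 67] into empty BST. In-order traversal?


Insert 9: root
Insert 35: R from 9
Insert 52: R from 9 -> R from 35
Insert 77: R from 9 -> R from 35 -> R from 52
Insert 8: L from 9
Insert 90: R from 9 -> R from 35 -> R from 52 -> R from 77
Insert 67: R from 9 -> R from 35 -> R from 52 -> L from 77

In-order: [8, 9, 35, 52, 67, 77, 90]


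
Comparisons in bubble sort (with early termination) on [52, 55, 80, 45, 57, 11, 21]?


Algorithm: bubble sort (with early termination)
Input: [52, 55, 80, 45, 57, 11, 21]
Sorted: [11, 21, 45, 52, 55, 57, 80]

21


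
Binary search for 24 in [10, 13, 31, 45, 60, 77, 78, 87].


Step 1: lo=0, hi=7, mid=3, val=45
Step 2: lo=0, hi=2, mid=1, val=13
Step 3: lo=2, hi=2, mid=2, val=31

Not found


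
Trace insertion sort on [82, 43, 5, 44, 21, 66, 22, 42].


Initial: [82, 43, 5, 44, 21, 66, 22, 42]
Insert 43: [43, 82, 5, 44, 21, 66, 22, 42]
Insert 5: [5, 43, 82, 44, 21, 66, 22, 42]
Insert 44: [5, 43, 44, 82, 21, 66, 22, 42]
Insert 21: [5, 21, 43, 44, 82, 66, 22, 42]
Insert 66: [5, 21, 43, 44, 66, 82, 22, 42]
Insert 22: [5, 21, 22, 43, 44, 66, 82, 42]
Insert 42: [5, 21, 22, 42, 43, 44, 66, 82]

Sorted: [5, 21, 22, 42, 43, 44, 66, 82]


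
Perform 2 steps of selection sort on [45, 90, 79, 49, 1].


Initial: [45, 90, 79, 49, 1]
Step 1: min=1 at 4
  Swap: [1, 90, 79, 49, 45]
Step 2: min=45 at 4
  Swap: [1, 45, 79, 49, 90]

After 2 steps: [1, 45, 79, 49, 90]


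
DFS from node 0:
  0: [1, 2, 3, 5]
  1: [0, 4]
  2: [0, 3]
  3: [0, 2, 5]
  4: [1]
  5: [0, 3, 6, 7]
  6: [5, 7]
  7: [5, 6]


Visit 0, push [5, 3, 2, 1]
Visit 1, push [4]
Visit 4, push []
Visit 2, push [3]
Visit 3, push [5]
Visit 5, push [7, 6]
Visit 6, push [7]
Visit 7, push []

DFS order: [0, 1, 4, 2, 3, 5, 6, 7]


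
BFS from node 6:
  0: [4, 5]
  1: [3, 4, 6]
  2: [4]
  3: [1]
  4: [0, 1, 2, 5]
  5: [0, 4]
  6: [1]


Visit 6, enqueue [1]
Visit 1, enqueue [3, 4]
Visit 3, enqueue []
Visit 4, enqueue [0, 2, 5]
Visit 0, enqueue []
Visit 2, enqueue []
Visit 5, enqueue []

BFS order: [6, 1, 3, 4, 0, 2, 5]
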